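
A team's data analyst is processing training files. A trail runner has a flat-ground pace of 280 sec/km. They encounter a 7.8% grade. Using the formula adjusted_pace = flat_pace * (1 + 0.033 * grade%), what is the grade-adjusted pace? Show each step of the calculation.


Grade factor = 1 + 0.033 * 7.8 = 1.2574
Adjusted = 280 * 1.2574 = 352.07 sec/km

352.07 s/km


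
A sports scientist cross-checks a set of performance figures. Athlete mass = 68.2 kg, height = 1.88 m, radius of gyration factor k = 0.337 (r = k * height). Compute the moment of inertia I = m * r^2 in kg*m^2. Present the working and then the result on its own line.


r = k * height = 0.337 * 1.88 = 0.63356 m
r^2 = 0.63356^2 = 0.401398
I = 68.2 * 0.401398 = 27.375 kg*m^2

27.375 kg*m^2


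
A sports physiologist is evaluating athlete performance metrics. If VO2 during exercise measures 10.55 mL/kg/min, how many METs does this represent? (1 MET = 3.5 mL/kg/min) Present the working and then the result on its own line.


METs = VO2 / 3.5 = 10.55 / 3.5 = 3.01

3.01 METs


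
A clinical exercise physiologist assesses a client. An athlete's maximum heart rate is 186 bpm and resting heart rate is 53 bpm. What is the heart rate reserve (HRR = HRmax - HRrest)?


HRR = HRmax - HRrest
= 186 - 53
= 133 bpm

133 bpm


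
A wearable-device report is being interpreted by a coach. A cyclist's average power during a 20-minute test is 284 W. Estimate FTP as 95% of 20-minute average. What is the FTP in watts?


FTP = 20-min power * 0.95
= 284 * 0.95
= 269.8 W

269.8 W


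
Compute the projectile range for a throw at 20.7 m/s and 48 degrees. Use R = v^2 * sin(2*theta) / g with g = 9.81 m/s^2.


Two times the angle = 96 degrees
sin(96) = 0.994522
R = 428.49 * 0.994522 / 9.81 = 43.44 m

43.44 m


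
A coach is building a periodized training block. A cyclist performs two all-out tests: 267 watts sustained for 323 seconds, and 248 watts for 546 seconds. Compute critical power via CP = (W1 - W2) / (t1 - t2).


W1 = P1 * t1 = 267 * 323 = 86241 J
W2 = P2 * t2 = 248 * 546 = 135408 J
CP = (86241 - 135408) / (323 - 546)
= 220.48 W

220.48 W


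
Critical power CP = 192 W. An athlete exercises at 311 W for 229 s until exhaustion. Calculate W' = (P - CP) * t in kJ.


P - CP = 311 - 192 = 119 W
W' = 119 * 229 = 27251 J
= 27251 / 1000 = 27.251 kJ

27.251 kJ


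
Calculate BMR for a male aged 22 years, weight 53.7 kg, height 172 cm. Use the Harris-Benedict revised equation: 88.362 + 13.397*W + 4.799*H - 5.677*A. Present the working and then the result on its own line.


Substituting values:
W term = 13.397 * 53.7 = 719.4189
H term = 4.799 * 172 = 825.428
A term = 5.677 * 22 = 124.894
BMR = 1508.31 kcal/day

1508.31 kcal/day


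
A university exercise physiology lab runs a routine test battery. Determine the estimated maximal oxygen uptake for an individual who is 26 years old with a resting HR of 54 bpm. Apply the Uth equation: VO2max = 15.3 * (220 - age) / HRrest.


HRmax = 220 - 26 = 194
VO2max = 15.3 * (194 / 54)
= 15.3 * 3.5926
= 54.97 mL/kg/min

54.97 mL/kg/min


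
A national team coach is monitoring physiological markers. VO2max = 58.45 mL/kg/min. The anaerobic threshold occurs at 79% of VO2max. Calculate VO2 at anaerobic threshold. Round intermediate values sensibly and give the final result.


AT fraction = 79 / 100 = 0.79
AT VO2 = 58.45 * 0.79
= 46.18 mL/kg/min

46.18 mL/kg/min


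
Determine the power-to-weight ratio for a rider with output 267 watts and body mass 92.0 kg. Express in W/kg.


P/W = 267 / 92.0 = 2.902 W/kg

2.902 W/kg


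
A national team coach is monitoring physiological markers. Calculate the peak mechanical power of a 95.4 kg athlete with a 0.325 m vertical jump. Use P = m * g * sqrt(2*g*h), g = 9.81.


First, sqrt(2gh) = sqrt(2 * 9.81 * 0.325)
= sqrt(6.3765) = 2.525173 m/s
Power = 95.4 * 9.81 * 2.525173 = 2363.24 W

2363.24 W


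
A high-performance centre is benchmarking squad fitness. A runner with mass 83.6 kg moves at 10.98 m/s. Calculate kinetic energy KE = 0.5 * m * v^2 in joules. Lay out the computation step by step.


v^2 = 10.98^2 = 120.5604
KE = 0.5 * 83.6 * 120.5604
= 5039.42 J

5039.42 J


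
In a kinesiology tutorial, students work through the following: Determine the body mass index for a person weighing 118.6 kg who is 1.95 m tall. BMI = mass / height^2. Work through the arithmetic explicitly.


BMI = mass / height^2
= 118.6 / 1.95^2
= 118.6 / 3.8025
= 31.19 kg/m^2

31.19 kg/m^2


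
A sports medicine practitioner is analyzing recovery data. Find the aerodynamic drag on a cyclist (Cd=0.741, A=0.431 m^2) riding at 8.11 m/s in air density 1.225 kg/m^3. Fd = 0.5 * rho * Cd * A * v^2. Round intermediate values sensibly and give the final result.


Fd = 0.5 * 1.225 * 0.741 * 0.431 * 8.11^2
= 0.5 * 1.225 * 0.741 * 0.431 * 65.7721
= 12.866 N

12.866 N


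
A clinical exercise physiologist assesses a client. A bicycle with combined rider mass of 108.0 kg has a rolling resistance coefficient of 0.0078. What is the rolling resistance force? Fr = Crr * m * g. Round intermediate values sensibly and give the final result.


Fr = 0.0078 * 108.0 * 9.81
= 0.8424 * 9.81
= 8.264 N

8.264 N


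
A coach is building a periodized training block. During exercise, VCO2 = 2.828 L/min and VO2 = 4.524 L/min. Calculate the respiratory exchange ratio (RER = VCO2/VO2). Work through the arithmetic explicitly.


RER = VCO2 / VO2
= 2.828 / 4.524
= 0.6251

0.6251


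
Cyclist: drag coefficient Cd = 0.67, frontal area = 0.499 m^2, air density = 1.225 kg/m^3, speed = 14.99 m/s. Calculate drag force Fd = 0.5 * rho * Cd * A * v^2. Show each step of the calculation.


v^2 = 14.99^2 = 224.7001
Fd = 0.5 * 1.225 * 0.67 * 0.499 * 224.7001
= 46.013 N

46.013 N


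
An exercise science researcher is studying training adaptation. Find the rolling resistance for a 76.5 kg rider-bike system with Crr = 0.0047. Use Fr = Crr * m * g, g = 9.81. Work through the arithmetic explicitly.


m * g = 76.5 * 9.81 = 750.465 N
Fr = 0.0047 * 750.465 = 3.527 N

3.527 N


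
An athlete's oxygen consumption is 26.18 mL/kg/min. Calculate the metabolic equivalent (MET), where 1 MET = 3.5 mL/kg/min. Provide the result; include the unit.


MET = VO2 / 3.5
= 26.18 / 3.5
= 7.48 METs

7.48 METs


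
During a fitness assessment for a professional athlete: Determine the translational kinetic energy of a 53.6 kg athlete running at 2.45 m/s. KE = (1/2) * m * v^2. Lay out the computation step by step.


KE = 0.5 * m * v^2
= 0.5 * 53.6 * 2.45^2
= 0.5 * 53.6 * 6.0025
= 160.87 J

160.87 J


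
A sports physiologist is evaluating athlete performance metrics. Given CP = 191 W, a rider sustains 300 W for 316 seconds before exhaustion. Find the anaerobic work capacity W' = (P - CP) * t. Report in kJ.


Excess power = 300 - 191 = 109 W
Work above CP = 109 * 316 = 34444 J
W' = 34.444 kJ

34.444 kJ


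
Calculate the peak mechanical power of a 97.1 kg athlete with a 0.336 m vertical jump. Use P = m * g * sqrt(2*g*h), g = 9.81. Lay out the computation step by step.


First, sqrt(2gh) = sqrt(2 * 9.81 * 0.336)
= sqrt(6.59232) = 2.567551 m/s
Power = 97.1 * 9.81 * 2.567551 = 2445.72 W

2445.72 W


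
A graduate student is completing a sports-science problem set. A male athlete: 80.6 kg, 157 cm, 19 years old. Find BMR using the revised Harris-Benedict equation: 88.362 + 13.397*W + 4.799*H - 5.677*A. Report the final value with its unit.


Intercept = 88.362
Weight contribution = 13.397 * 80.6 = 1079.7982
Height contribution = 4.799 * 157 = 753.443
Age contribution = 5.677 * 19 = 107.863
BMR = 88.362 + 1079.7982 + 753.443 - 107.863
= 1813.74 kcal/day

1813.74 kcal/day


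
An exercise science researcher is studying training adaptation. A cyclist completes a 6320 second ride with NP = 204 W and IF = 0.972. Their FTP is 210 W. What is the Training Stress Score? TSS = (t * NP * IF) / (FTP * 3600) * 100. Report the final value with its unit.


t * NP * IF = 6320 * 204 * 0.972 = 1253180.16
FTP * 3600 = 756000
TSS = (1253180.16 / 756000) * 100 = 165.76

165.76 TSS


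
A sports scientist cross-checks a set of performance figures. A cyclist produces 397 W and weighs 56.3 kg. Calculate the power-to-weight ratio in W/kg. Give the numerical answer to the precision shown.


P/W = power / mass
= 397 / 56.3
= 7.052 W/kg

7.052 W/kg


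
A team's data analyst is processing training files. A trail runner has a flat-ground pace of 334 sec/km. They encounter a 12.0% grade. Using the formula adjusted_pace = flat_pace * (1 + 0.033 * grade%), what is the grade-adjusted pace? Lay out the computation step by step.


Grade factor = 1 + 0.033 * 12.0 = 1.396
Adjusted = 334 * 1.396 = 466.26 sec/km

466.26 s/km


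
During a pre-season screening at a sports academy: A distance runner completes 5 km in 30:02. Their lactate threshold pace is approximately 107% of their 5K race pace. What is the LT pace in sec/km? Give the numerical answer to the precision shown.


Convert to seconds: 30 min 2 s = 1802 s
Pace per km = 1802 / 5 = 360.4 s/km
LT pace = 360.4 * 1.07 = 385.63 s/km

385.63 s/km


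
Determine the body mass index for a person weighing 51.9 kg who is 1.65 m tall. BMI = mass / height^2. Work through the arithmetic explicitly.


BMI = mass / height^2
= 51.9 / 1.65^2
= 51.9 / 2.7225
= 19.06 kg/m^2

19.06 kg/m^2


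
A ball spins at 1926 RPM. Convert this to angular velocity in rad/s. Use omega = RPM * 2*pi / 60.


omega = 1926 * 2 * pi / 60
= 1926 * 6.28318531 / 60
= 12101.415 / 60
= 201.69 rad/s

201.69 rad/s


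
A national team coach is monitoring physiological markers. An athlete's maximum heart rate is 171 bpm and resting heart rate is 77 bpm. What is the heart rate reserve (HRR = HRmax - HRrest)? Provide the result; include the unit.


HRR = HRmax - HRrest
= 171 - 77
= 94 bpm

94 bpm


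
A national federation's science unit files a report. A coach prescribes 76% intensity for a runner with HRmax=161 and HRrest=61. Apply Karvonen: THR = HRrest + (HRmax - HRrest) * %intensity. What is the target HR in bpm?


Heart rate reserve = 161 - 61 = 100
Intensity fraction = 76 / 100 = 0.76
THR = 61 + 100 * 0.76 = 137.0 bpm

137.0 bpm


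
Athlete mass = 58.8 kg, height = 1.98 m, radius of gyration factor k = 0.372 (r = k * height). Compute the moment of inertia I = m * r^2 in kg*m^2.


r = k * height = 0.372 * 1.98 = 0.73656 m
r^2 = 0.73656^2 = 0.542521
I = 58.8 * 0.542521 = 31.9 kg*m^2

31.9 kg*m^2


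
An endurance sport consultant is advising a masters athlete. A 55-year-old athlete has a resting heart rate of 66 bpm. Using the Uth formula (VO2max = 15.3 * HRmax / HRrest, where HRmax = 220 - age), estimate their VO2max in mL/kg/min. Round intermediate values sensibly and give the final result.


HRmax = 220 - 55 = 165 bpm
Ratio = HRmax / HRrest = 165 / 66 = 2.5
VO2max = 15.3 * 2.5 = 38.25 mL/kg/min

38.25 mL/kg/min


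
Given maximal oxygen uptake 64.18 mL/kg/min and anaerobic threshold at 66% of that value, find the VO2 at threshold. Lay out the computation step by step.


Percentage as decimal = 0.66
VO2 at AT = 64.18 * 0.66 = 42.36 mL/kg/min

42.36 mL/kg/min


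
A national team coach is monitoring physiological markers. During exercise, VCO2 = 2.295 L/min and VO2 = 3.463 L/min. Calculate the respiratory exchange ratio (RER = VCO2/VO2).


RER = VCO2 / VO2
= 2.295 / 3.463
= 0.6627

0.6627


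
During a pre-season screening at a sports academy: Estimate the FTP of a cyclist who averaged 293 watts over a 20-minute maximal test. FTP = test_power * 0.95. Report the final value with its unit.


FTP = 293 * 0.95 = 278.35 W

278.35 W


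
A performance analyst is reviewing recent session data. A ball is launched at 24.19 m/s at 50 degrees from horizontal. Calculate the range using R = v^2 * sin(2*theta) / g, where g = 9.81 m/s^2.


sin(2 * 50) = sin(100) = 0.984808
v^2 = 24.19^2 = 585.1561
R = 585.1561 * 0.984808 / 9.81
= 58.743 m

58.743 m


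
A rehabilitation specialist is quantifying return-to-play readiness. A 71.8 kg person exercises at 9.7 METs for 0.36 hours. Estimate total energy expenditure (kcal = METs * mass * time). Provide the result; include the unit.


Energy = METs * mass(kg) * time(h)
= 9.7 * 71.8 * 0.36
= 250.73 kcal

250.73 kcal


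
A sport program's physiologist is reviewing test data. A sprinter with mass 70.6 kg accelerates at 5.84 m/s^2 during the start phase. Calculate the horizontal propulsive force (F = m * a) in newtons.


F = m * a
= 70.6 * 5.84
= 412.3 N

412.3 N


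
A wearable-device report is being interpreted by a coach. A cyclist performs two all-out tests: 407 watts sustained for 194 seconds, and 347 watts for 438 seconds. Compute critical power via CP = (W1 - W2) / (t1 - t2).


W1 = P1 * t1 = 407 * 194 = 78958 J
W2 = P2 * t2 = 347 * 438 = 151986 J
CP = (78958 - 151986) / (194 - 438)
= 299.3 W

299.3 W


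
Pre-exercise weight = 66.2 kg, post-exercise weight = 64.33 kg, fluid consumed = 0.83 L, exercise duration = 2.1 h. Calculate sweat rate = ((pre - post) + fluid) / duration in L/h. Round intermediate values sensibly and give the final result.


Weight loss = 66.2 - 64.33 = 1.87 kg (approx L)
Total sweat = 1.87 + 0.83 = 2.7 L
Sweat rate = 2.7 / 2.1 = 1.286 L/h

1.286 L/h


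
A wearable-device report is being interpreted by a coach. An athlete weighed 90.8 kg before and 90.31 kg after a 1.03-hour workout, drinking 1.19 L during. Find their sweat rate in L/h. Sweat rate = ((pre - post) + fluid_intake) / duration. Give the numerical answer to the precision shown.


Body mass change = 0.49 kg
Total sweat loss = 0.49 + 1.19 = 1.68 L
Rate = 1.68 / 1.03 = 1.631 L/h

1.631 L/h


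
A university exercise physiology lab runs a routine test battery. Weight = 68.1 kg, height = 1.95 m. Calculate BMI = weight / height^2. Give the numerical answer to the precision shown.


height^2 = 1.95^2 = 3.8025
BMI = 68.1 / 3.8025 = 17.91 kg/m^2

17.91 kg/m^2


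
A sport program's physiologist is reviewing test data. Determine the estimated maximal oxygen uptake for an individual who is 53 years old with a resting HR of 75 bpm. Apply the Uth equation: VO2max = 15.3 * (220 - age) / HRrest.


HRmax = 220 - 53 = 167
VO2max = 15.3 * (167 / 75)
= 15.3 * 2.2267
= 34.07 mL/kg/min

34.07 mL/kg/min


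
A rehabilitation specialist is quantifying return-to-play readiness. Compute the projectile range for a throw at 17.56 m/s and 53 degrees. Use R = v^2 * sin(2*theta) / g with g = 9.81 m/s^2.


Two times the angle = 106 degrees
sin(106) = 0.961262
R = 308.3536 * 0.961262 / 9.81 = 30.215 m

30.215 m


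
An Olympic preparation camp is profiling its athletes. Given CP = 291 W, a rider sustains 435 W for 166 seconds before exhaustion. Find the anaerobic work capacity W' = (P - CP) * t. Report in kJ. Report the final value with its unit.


Excess power = 435 - 291 = 144 W
Work above CP = 144 * 166 = 23904 J
W' = 23.904 kJ

23.904 kJ


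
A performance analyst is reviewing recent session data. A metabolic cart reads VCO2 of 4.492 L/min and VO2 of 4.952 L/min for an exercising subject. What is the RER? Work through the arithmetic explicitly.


RER = VCO2 / VO2 = 4.492 / 4.952 = 0.9071

0.9071


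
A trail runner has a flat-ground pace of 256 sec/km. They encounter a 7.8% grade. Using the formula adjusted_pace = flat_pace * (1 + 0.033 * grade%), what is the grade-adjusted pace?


Grade factor = 1 + 0.033 * 7.8 = 1.2574
Adjusted = 256 * 1.2574 = 321.89 sec/km

321.89 s/km


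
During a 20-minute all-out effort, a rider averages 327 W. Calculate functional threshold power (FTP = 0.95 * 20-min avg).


FTP = 0.95 * 327
= 310.65 W

310.65 W


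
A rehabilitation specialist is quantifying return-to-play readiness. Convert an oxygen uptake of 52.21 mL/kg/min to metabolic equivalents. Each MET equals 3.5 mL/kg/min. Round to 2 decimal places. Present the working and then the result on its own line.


One MET = 3.5 mL/kg/min
Number of METs = 52.21 / 3.5
= 14.92 METs

14.92 METs


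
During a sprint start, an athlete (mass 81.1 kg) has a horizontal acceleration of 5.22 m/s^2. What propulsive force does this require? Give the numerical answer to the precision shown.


Propulsive force = mass * acceleration
= 81.1 kg * 5.22 m/s^2
= 423.34 N

423.34 N


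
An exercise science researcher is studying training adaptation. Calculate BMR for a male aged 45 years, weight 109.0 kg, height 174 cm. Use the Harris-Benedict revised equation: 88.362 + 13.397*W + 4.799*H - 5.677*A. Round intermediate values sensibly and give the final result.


Substituting values:
W term = 13.397 * 109.0 = 1460.273
H term = 4.799 * 174 = 835.026
A term = 5.677 * 45 = 255.465
BMR = 2128.2 kcal/day

2128.2 kcal/day


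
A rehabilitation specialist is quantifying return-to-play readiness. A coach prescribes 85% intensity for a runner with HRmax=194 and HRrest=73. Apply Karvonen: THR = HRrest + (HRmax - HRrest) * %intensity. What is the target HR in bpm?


Heart rate reserve = 194 - 73 = 121
Intensity fraction = 85 / 100 = 0.85
THR = 73 + 121 * 0.85 = 175.85 bpm

175.85 bpm


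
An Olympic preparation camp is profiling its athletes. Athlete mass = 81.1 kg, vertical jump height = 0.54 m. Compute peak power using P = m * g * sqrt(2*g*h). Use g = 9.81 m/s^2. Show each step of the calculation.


sqrt(2 * 9.81 * 0.54) = sqrt(10.5948) = 3.254965 m/s
P = 81.1 * 9.81 * 3.254965
= 2589.62 W

2589.62 W


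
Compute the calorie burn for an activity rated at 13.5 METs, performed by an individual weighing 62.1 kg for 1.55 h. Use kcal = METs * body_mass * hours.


Product of METs and mass = 13.5 * 62.1 = 838.35
Total kcal = 838.35 * 1.55 = 1299.44 kcal

1299.44 kcal


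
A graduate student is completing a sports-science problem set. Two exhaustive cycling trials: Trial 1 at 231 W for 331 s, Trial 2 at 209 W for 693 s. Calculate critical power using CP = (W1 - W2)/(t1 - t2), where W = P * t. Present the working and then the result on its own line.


W1 = 231 * 331 = 76461 J
W2 = 209 * 693 = 144837 J
CP = (76461 - 144837) / (331 - 693)
= -68376 / -362
= 188.88 W

188.88 W


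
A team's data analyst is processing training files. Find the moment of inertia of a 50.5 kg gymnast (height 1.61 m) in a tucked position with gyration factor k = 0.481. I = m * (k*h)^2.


Radius of gyration = 0.481 * 1.61 = 0.77441 m
I = 50.5 * 0.77441^2
= 50.5 * 0.599711
= 30.285 kg*m^2

30.285 kg*m^2


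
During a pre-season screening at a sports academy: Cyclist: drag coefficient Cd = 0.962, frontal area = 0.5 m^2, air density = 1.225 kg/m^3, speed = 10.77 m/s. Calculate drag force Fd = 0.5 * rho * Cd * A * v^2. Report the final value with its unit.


v^2 = 10.77^2 = 115.9929
Fd = 0.5 * 1.225 * 0.962 * 0.5 * 115.9929
= 34.173 N

34.173 N


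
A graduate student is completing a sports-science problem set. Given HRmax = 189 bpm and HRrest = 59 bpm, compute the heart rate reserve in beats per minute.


Heart rate reserve = maximum HR minus resting HR
HRR = 189 - 59 = 130 bpm

130 bpm


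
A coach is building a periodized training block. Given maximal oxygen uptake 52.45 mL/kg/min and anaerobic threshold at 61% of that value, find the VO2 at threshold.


Percentage as decimal = 0.61
VO2 at AT = 52.45 * 0.61 = 31.99 mL/kg/min

31.99 mL/kg/min


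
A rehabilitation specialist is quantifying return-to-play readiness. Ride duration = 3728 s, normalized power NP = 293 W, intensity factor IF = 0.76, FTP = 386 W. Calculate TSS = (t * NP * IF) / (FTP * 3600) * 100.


Numerator = 3728 * 293 * 0.76 = 830151.04
Denominator = 386 * 3600 = 1389600
TSS = 830151.04 / 1389600 * 100
= 59.74

59.74 TSS


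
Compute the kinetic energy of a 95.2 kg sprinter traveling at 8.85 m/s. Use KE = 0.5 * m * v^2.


Velocity squared = 78.3225
KE = 0.5 * 95.2 * 78.3225 = 3728.15 J

3728.15 J


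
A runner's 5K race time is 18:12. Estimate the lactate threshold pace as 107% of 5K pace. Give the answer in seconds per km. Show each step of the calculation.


Total race time = 18*60 + 12 = 1092 seconds
5K pace = 1092 / 5 = 218.4 sec/km
LT pace = 218.4 * 1.07 = 233.69 sec/km

233.69 s/km


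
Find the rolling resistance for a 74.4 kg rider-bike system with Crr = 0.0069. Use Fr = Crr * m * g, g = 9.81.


m * g = 74.4 * 9.81 = 729.864 N
Fr = 0.0069 * 729.864 = 5.036 N

5.036 N


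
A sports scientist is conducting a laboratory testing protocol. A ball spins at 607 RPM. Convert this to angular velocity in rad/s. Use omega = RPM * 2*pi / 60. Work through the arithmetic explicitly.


omega = 607 * 2 * pi / 60
= 607 * 6.28318531 / 60
= 3813.893 / 60
= 63.565 rad/s

63.565 rad/s


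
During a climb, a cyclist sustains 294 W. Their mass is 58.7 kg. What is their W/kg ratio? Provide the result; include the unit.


Power-to-weight = 294 W / 58.7 kg
= 5.009 W/kg

5.009 W/kg


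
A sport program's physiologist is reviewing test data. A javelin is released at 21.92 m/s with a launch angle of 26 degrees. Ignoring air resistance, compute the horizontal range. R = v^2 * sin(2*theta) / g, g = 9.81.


Launch speed squared = 480.4864
sin(2 * 26 deg) = 0.788011
Range = 480.4864 * 0.788011 / 9.81
= 38.596 m

38.596 m


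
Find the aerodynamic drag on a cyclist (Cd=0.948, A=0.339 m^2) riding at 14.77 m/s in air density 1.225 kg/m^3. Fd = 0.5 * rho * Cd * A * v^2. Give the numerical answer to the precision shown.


Fd = 0.5 * 1.225 * 0.948 * 0.339 * 14.77^2
= 0.5 * 1.225 * 0.948 * 0.339 * 218.1529
= 42.941 N

42.941 N


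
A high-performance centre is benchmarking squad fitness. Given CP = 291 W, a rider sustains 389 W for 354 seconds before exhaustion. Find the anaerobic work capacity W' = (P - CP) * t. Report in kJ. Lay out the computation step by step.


Excess power = 389 - 291 = 98 W
Work above CP = 98 * 354 = 34692 J
W' = 34.692 kJ

34.692 kJ


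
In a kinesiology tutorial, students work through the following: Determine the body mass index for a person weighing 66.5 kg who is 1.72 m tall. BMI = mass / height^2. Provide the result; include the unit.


BMI = mass / height^2
= 66.5 / 1.72^2
= 66.5 / 2.9584
= 22.48 kg/m^2

22.48 kg/m^2


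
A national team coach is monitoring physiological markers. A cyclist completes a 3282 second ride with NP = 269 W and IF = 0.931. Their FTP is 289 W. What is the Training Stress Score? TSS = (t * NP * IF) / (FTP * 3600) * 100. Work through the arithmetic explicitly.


t * NP * IF = 3282 * 269 * 0.931 = 821940.798
FTP * 3600 = 1040400
TSS = (821940.798 / 1040400) * 100 = 79.0

79.0 TSS


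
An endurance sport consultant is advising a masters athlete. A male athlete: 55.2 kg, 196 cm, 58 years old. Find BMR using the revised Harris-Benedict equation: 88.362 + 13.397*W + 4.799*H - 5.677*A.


Intercept = 88.362
Weight contribution = 13.397 * 55.2 = 739.5144
Height contribution = 4.799 * 196 = 940.604
Age contribution = 5.677 * 58 = 329.266
BMR = 88.362 + 739.5144 + 940.604 - 329.266
= 1439.21 kcal/day

1439.21 kcal/day


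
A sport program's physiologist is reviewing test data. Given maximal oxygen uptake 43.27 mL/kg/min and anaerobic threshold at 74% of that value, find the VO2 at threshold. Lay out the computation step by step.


Percentage as decimal = 0.74
VO2 at AT = 43.27 * 0.74 = 32.02 mL/kg/min

32.02 mL/kg/min


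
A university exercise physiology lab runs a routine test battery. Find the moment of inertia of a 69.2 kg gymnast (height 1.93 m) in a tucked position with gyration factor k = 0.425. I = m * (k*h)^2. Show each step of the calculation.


Radius of gyration = 0.425 * 1.93 = 0.82025 m
I = 69.2 * 0.82025^2
= 69.2 * 0.67281
= 46.558 kg*m^2

46.558 kg*m^2


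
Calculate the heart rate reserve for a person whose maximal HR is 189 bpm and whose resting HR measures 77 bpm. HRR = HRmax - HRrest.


HRmax = 189 bpm
HRrest = 77 bpm
HRR = 189 - 77 = 112 bpm

112 bpm


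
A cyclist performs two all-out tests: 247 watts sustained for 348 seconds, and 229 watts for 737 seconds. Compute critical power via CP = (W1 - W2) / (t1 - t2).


W1 = P1 * t1 = 247 * 348 = 85956 J
W2 = P2 * t2 = 229 * 737 = 168773 J
CP = (85956 - 168773) / (348 - 737)
= 212.9 W

212.9 W


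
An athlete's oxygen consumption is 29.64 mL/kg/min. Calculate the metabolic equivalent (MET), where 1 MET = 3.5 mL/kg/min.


MET = VO2 / 3.5
= 29.64 / 3.5
= 8.47 METs

8.47 METs


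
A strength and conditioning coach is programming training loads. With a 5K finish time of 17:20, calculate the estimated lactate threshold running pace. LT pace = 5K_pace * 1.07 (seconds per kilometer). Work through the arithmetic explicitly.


Race duration = 1040 s for 5 km
Average pace = 1040 / 5 = 208.0 s/km
LT pace = 208.0 * 1.07
= 222.56 s/km

222.56 s/km


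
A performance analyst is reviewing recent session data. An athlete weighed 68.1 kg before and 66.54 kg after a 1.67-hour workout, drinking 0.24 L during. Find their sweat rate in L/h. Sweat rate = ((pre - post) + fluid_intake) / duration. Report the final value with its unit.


Body mass change = 1.56 kg
Total sweat loss = 1.56 + 0.24 = 1.8 L
Rate = 1.8 / 1.67 = 1.078 L/h

1.078 L/h


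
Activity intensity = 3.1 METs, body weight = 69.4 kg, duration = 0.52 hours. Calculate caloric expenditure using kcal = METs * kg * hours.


kcal = 3.1 * 69.4 * 0.52
= 215.14 * 0.52
= 111.87 kcal

111.87 kcal


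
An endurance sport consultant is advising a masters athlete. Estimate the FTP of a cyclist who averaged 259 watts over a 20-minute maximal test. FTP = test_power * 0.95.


FTP = 259 * 0.95 = 246.05 W

246.05 W


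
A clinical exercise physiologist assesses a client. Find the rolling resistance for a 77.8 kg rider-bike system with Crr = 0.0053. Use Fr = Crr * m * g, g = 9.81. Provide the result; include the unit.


m * g = 77.8 * 9.81 = 763.218 N
Fr = 0.0053 * 763.218 = 4.045 N

4.045 N


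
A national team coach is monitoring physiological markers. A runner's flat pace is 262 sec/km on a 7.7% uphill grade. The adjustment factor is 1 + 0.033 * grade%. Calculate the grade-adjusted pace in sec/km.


Factor = 1 + 0.033 * 7.7 = 1.2541
Adjusted pace = 262 * 1.2541
= 328.57 sec/km

328.57 s/km


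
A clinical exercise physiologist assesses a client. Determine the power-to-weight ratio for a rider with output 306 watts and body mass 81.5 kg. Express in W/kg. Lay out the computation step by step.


P/W = 306 / 81.5 = 3.755 W/kg

3.755 W/kg


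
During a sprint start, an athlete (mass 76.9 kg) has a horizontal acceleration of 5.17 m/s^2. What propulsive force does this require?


Propulsive force = mass * acceleration
= 76.9 kg * 5.17 m/s^2
= 397.57 N

397.57 N


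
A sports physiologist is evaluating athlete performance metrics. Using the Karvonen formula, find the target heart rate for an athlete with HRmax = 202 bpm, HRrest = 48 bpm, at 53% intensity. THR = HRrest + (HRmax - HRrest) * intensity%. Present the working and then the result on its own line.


HRR = 202 - 48 = 154
THR = 48 + 154 * 0.53
= 48 + 81.62
= 129.62 bpm

129.62 bpm


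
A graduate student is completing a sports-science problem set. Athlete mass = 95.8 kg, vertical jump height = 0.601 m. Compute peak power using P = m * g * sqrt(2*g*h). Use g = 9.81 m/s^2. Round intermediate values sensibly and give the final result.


sqrt(2 * 9.81 * 0.601) = sqrt(11.79162) = 3.433893 m/s
P = 95.8 * 9.81 * 3.433893
= 3227.17 W

3227.17 W


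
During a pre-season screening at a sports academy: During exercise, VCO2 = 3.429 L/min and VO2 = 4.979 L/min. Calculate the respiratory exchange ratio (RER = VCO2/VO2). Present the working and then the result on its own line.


RER = VCO2 / VO2
= 3.429 / 4.979
= 0.6887

0.6887


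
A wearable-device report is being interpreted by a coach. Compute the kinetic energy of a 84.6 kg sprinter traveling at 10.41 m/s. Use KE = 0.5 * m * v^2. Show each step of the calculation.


Velocity squared = 108.3681
KE = 0.5 * 84.6 * 108.3681 = 4583.97 J

4583.97 J


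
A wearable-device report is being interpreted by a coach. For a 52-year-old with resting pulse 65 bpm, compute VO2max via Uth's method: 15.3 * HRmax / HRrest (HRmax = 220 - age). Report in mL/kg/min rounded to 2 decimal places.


Step 1: HRmax = 220 - 52 = 168 bpm
Step 2: Ratio = 168 / 65 = 2.5846
Step 3: VO2max = 15.3 * 2.5846 = 39.54 mL/kg/min

39.54 mL/kg/min


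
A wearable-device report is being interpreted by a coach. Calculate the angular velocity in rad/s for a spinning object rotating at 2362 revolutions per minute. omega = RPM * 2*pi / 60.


omega = RPM * 2*pi / 60
= 2362 * 6.28318531 / 60
= 247.348 rad/s

247.348 rad/s


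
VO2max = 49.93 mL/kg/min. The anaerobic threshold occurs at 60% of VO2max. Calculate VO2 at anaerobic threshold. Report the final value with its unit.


AT fraction = 60 / 100 = 0.6
AT VO2 = 49.93 * 0.6
= 29.96 mL/kg/min

29.96 mL/kg/min


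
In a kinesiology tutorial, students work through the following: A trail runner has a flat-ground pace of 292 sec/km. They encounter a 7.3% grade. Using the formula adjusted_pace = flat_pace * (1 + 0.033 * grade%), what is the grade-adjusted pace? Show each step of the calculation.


Grade factor = 1 + 0.033 * 7.3 = 1.2409
Adjusted = 292 * 1.2409 = 362.34 sec/km

362.34 s/km


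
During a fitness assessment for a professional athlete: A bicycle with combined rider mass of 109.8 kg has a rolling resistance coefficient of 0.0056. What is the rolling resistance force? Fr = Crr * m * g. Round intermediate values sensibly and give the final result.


Fr = 0.0056 * 109.8 * 9.81
= 0.61488 * 9.81
= 6.032 N

6.032 N


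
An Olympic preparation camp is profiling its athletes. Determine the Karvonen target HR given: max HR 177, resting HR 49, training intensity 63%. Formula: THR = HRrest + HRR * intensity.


HRR = HRmax - HRrest = 177 - 49 = 128
THR = 49 + 128 * 0.63
= 129.64 bpm

129.64 bpm


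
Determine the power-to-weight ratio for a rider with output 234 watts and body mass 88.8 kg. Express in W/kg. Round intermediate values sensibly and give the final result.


P/W = 234 / 88.8 = 2.635 W/kg

2.635 W/kg


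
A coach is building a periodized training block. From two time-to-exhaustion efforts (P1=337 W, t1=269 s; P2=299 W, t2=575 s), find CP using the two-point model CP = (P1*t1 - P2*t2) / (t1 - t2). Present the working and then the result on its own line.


Work in trial 1 = 90653 J
Work in trial 2 = 171925 J
Delta work = -81272 J
Delta time = -306 s
CP = -81272 / -306 = 265.59 W

265.59 W


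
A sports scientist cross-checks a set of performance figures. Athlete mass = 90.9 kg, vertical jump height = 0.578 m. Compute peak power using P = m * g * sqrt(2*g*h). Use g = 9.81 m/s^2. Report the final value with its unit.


sqrt(2 * 9.81 * 0.578) = sqrt(11.34036) = 3.367545 m/s
P = 90.9 * 9.81 * 3.367545
= 3002.94 W

3002.94 W


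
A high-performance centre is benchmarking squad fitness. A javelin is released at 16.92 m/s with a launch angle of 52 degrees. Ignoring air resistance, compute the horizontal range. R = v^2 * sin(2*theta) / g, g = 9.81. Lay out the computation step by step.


Launch speed squared = 286.2864
sin(2 * 52 deg) = 0.970296
Range = 286.2864 * 0.970296 / 9.81
= 28.316 m

28.316 m


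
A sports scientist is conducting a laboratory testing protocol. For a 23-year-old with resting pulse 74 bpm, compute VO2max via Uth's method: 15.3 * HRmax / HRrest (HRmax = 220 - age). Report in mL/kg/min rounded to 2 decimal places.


Step 1: HRmax = 220 - 23 = 197 bpm
Step 2: Ratio = 197 / 74 = 2.6622
Step 3: VO2max = 15.3 * 2.6622 = 40.73 mL/kg/min

40.73 mL/kg/min


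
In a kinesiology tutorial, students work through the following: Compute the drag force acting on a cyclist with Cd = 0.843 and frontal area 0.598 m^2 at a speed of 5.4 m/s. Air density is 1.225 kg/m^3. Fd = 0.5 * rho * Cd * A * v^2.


Step 1: v^2 = 29.16
Step 2: Fd = 0.5 * 1.225 * 0.843 * 0.598 * 29.16
= 9.004 N

9.004 N


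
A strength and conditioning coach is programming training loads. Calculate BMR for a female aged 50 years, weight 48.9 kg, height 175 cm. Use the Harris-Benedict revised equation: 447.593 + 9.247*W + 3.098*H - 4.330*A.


Substituting values:
W term = 9.247 * 48.9 = 452.1783
H term = 3.098 * 175 = 542.15
A term = 4.330 * 50 = 216.5
BMR = 1225.42 kcal/day

1225.42 kcal/day


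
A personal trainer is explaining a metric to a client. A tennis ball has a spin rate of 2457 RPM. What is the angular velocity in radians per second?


Convert RPM to rad/s: multiply by 2*pi and divide by 60
omega = 2457 * 2 * pi / 60
= 257.296 rad/s

257.296 rad/s


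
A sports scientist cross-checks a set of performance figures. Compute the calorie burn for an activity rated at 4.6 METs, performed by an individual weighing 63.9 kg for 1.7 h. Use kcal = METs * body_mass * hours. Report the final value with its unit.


Product of METs and mass = 4.6 * 63.9 = 293.94
Total kcal = 293.94 * 1.7 = 499.7 kcal

499.7 kcal


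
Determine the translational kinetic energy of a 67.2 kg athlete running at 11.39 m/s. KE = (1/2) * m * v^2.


KE = 0.5 * m * v^2
= 0.5 * 67.2 * 11.39^2
= 0.5 * 67.2 * 129.7321
= 4359.0 J

4359.0 J


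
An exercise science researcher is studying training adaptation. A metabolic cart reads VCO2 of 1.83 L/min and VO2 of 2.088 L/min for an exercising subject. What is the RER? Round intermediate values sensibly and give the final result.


RER = VCO2 / VO2 = 1.83 / 2.088 = 0.8764

0.8764


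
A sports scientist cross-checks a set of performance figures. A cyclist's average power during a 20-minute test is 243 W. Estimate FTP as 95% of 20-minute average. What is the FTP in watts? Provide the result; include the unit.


FTP = 20-min power * 0.95
= 243 * 0.95
= 230.85 W

230.85 W


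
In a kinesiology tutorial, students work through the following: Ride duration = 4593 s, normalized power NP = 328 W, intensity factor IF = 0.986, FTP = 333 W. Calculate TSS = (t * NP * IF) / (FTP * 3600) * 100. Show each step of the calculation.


Numerator = 4593 * 328 * 0.986 = 1485412.944
Denominator = 333 * 3600 = 1198800
TSS = 1485412.944 / 1198800 * 100
= 123.91

123.91 TSS


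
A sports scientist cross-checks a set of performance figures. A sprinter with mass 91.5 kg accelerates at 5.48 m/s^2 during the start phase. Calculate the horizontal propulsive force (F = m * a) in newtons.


F = m * a
= 91.5 * 5.48
= 501.42 N

501.42 N


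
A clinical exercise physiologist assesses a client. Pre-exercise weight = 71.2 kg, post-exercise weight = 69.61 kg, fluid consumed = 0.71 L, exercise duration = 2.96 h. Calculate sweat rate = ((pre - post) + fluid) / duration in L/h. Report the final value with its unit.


Weight loss = 71.2 - 69.61 = 1.59 kg (approx L)
Total sweat = 1.59 + 0.71 = 2.3 L
Sweat rate = 2.3 / 2.96 = 0.777 L/h

0.777 L/h


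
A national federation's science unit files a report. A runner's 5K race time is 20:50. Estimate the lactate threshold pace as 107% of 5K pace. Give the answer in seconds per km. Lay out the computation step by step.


Total race time = 20*60 + 50 = 1250 seconds
5K pace = 1250 / 5 = 250.0 sec/km
LT pace = 250.0 * 1.07 = 267.5 sec/km

267.5 s/km


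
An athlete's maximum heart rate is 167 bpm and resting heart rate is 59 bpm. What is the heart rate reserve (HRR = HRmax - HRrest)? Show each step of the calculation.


HRR = HRmax - HRrest
= 167 - 59
= 108 bpm

108 bpm


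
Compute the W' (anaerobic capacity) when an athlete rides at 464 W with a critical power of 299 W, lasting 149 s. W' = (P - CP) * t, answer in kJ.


Above-CP power = 165 W
Duration = 149 s
W' = 165 * 149 = 24585 J
Convert: 24585 / 1000 = 24.585 kJ

24.585 kJ


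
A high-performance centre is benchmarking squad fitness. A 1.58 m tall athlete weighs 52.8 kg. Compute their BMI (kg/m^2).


height^2 = 2.4964 m^2
BMI = 52.8 / 2.4964 = 21.15 kg/m^2

21.15 kg/m^2


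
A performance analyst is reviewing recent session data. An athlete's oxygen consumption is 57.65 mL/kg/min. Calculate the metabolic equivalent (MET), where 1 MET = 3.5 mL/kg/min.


MET = VO2 / 3.5
= 57.65 / 3.5
= 16.47 METs

16.47 METs


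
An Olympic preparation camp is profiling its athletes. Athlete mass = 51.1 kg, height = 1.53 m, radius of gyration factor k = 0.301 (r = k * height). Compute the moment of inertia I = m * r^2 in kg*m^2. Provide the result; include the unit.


r = k * height = 0.301 * 1.53 = 0.46053 m
r^2 = 0.46053^2 = 0.212088
I = 51.1 * 0.212088 = 10.838 kg*m^2

10.838 kg*m^2


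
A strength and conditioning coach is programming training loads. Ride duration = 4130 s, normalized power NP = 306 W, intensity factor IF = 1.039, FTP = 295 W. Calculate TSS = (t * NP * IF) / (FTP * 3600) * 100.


Numerator = 4130 * 306 * 1.039 = 1313067.42
Denominator = 295 * 3600 = 1062000
TSS = 1313067.42 / 1062000 * 100
= 123.64

123.64 TSS


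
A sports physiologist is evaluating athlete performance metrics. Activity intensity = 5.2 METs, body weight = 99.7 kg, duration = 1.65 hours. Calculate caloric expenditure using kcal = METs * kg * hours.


kcal = 5.2 * 99.7 * 1.65
= 518.44 * 1.65
= 855.43 kcal

855.43 kcal


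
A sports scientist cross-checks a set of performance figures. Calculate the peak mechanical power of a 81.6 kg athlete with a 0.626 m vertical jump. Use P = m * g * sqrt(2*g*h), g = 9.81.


First, sqrt(2gh) = sqrt(2 * 9.81 * 0.626)
= sqrt(12.28212) = 3.504586 m/s
Power = 81.6 * 9.81 * 3.504586 = 2805.41 W

2805.41 W


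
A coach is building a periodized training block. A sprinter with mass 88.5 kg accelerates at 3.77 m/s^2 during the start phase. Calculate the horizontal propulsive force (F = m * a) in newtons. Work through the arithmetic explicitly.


F = m * a
= 88.5 * 3.77
= 333.65 N

333.65 N


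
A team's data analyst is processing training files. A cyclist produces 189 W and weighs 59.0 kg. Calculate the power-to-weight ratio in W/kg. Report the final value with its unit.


P/W = power / mass
= 189 / 59.0
= 3.203 W/kg

3.203 W/kg


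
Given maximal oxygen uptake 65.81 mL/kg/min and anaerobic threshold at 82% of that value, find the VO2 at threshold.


Percentage as decimal = 0.82
VO2 at AT = 65.81 * 0.82 = 53.96 mL/kg/min

53.96 mL/kg/min


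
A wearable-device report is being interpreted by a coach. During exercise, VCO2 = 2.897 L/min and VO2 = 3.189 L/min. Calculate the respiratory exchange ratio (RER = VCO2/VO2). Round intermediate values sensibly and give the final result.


RER = VCO2 / VO2
= 2.897 / 3.189
= 0.9084

0.9084


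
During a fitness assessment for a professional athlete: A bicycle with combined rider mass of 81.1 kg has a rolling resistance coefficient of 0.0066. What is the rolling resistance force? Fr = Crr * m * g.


Fr = 0.0066 * 81.1 * 9.81
= 0.53526 * 9.81
= 5.251 N

5.251 N


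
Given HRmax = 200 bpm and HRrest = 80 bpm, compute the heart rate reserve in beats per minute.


Heart rate reserve = maximum HR minus resting HR
HRR = 200 - 80 = 120 bpm

120 bpm


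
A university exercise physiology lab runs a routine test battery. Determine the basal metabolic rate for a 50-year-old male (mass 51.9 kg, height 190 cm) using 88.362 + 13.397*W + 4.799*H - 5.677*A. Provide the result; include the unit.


BMR = 88.362 + 13.397*51.9 + 4.799*190 - 5.677*50
= 1411.63 kcal/day

1411.63 kcal/day


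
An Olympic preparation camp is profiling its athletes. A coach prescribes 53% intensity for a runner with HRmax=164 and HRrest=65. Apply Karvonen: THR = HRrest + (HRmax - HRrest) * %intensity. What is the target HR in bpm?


Heart rate reserve = 164 - 65 = 99
Intensity fraction = 53 / 100 = 0.53
THR = 65 + 99 * 0.53 = 117.47 bpm

117.47 bpm


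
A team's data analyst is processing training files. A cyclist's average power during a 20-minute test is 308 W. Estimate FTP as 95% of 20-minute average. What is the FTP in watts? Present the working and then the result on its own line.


FTP = 20-min power * 0.95
= 308 * 0.95
= 292.6 W

292.6 W
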